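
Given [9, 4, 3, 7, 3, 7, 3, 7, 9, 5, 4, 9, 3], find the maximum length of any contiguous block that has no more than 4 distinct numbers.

add 9: window [9] (1 distinct), len 1
add 4: window [9, 4] (2 distinct), len 2
add 3: window [9, 4, 3] (3 distinct), len 3
add 7: window [9, 4, 3, 7] (4 distinct), len 4
add 3: window [9, 4, 3, 7, 3] (4 distinct), len 5
add 7: window [9, 4, 3, 7, 3, 7] (4 distinct), len 6
add 3: window [9, 4, 3, 7, 3, 7, 3] (4 distinct), len 7
add 7: window [9, 4, 3, 7, 3, 7, 3, 7] (4 distinct), len 8
add 9: window [9, 4, 3, 7, 3, 7, 3, 7, 9] (4 distinct), len 9
add 5: window [3, 7, 3, 7, 3, 7, 9, 5] (4 distinct), len 8
add 4: window [7, 9, 5, 4] (4 distinct), len 4
add 9: window [7, 9, 5, 4, 9] (4 distinct), len 5
add 3: window [9, 5, 4, 9, 3] (4 distinct), len 5
Longest length with ≤4 distinct: 9.

9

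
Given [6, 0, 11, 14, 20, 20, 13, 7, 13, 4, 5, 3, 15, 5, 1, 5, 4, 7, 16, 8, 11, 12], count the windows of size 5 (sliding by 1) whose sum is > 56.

5

(6, 0, 11, 14, 20) → sum 51
(0, 11, 14, 20, 20) → sum 65  > 56 ✓
(11, 14, 20, 20, 13) → sum 78  > 56 ✓
(14, 20, 20, 13, 7) → sum 74  > 56 ✓
(20, 20, 13, 7, 13) → sum 73  > 56 ✓
(20, 13, 7, 13, 4) → sum 57  > 56 ✓
(13, 7, 13, 4, 5) → sum 42
(7, 13, 4, 5, 3) → sum 32
(13, 4, 5, 3, 15) → sum 40
(4, 5, 3, 15, 5) → sum 32
(5, 3, 15, 5, 1) → sum 29
(3, 15, 5, 1, 5) → sum 29
(15, 5, 1, 5, 4) → sum 30
(5, 1, 5, 4, 7) → sum 22
(1, 5, 4, 7, 16) → sum 33
(5, 4, 7, 16, 8) → sum 40
(4, 7, 16, 8, 11) → sum 46
(7, 16, 8, 11, 12) → sum 54
5 windows satisfy the condition.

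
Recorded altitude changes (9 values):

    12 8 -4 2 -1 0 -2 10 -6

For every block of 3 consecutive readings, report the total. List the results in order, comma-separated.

(12, 8, -4) → sum 16
(8, -4, 2) → sum 6
(-4, 2, -1) → sum -3
(2, -1, 0) → sum 1
(-1, 0, -2) → sum -3
(0, -2, 10) → sum 8
(-2, 10, -6) → sum 2

16, 6, -3, 1, -3, 8, 2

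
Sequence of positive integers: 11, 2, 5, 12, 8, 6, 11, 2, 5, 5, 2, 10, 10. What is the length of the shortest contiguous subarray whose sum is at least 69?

10

add 11: running sum 11 < 69
add 2: running sum 13 < 69
add 5: running sum 18 < 69
add 12: running sum 30 < 69
add 8: running sum 38 < 69
add 6: running sum 44 < 69
add 11: running sum 55 < 69
add 2: running sum 57 < 69
add 5: running sum 62 < 69
add 5: running sum 67 < 69
add 2: shortest ending here [11, 2, 5, 12, 8, 6, 11, 2, 5, 5, 2] sum 69, len 11
add 10: shortest ending here [11, 2, 5, 12, 8, 6, 11, 2, 5, 5, 2, 10] sum 79, len 12
add 10: shortest ending here [12, 8, 6, 11, 2, 5, 5, 2, 10, 10] sum 71, len 10
Shortest qualifying length: 10.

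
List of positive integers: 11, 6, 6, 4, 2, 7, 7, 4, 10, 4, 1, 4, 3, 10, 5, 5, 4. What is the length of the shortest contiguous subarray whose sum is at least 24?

add 11: running sum 11 < 24
add 6: running sum 17 < 24
add 6: running sum 23 < 24
end 3: [11, 6, 6, 4] sum 27, len 4
end 4: [11, 6, 6, 4, 2] sum 29, len 5
end 5: [6, 6, 4, 2, 7] sum 25, len 5
end 6: [6, 4, 2, 7, 7] sum 26, len 5
end 7: [4, 2, 7, 7, 4] sum 24, len 5
end 8: [7, 7, 4, 10] sum 28, len 4
end 9: [7, 4, 10, 4] sum 25, len 4
end 10: [7, 4, 10, 4, 1] sum 26, len 5
end 11: [7, 4, 10, 4, 1, 4] sum 30, len 6
end 12: [4, 10, 4, 1, 4, 3] sum 26, len 6
end 13: [10, 4, 1, 4, 3, 10] sum 32, len 6
end 14: [4, 1, 4, 3, 10, 5] sum 27, len 6
end 15: [4, 3, 10, 5, 5] sum 27, len 5
end 16: [10, 5, 5, 4] sum 24, len 4
Shortest qualifying length: 4.

4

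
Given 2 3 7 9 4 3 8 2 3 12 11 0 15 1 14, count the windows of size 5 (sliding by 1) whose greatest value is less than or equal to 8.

(2, 3, 7, 9, 4) → max 9
(3, 7, 9, 4, 3) → max 9
(7, 9, 4, 3, 8) → max 9
(9, 4, 3, 8, 2) → max 9
(4, 3, 8, 2, 3) → max 8  ≤ 8 ✓
(3, 8, 2, 3, 12) → max 12
(8, 2, 3, 12, 11) → max 12
(2, 3, 12, 11, 0) → max 12
(3, 12, 11, 0, 15) → max 15
(12, 11, 0, 15, 1) → max 15
(11, 0, 15, 1, 14) → max 15
1 window satisfy the condition.

1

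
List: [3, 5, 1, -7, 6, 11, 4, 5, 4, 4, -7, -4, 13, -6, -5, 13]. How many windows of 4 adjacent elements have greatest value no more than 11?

9

3 5 1 -7 → max 5  ≤ 11 ✓
5 1 -7 6 → max 6  ≤ 11 ✓
1 -7 6 11 → max 11  ≤ 11 ✓
-7 6 11 4 → max 11  ≤ 11 ✓
6 11 4 5 → max 11  ≤ 11 ✓
11 4 5 4 → max 11  ≤ 11 ✓
4 5 4 4 → max 5  ≤ 11 ✓
5 4 4 -7 → max 5  ≤ 11 ✓
4 4 -7 -4 → max 4  ≤ 11 ✓
4 -7 -4 13 → max 13
-7 -4 13 -6 → max 13
-4 13 -6 -5 → max 13
13 -6 -5 13 → max 13
9 windows satisfy the condition.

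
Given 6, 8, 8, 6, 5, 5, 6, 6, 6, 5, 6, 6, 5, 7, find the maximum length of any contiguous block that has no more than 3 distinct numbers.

13

add 6: window [6] (1 distinct), len 1
add 8: window [6, 8] (2 distinct), len 2
add 8: window [6, 8, 8] (2 distinct), len 3
add 6: window [6, 8, 8, 6] (2 distinct), len 4
add 5: window [6, 8, 8, 6, 5] (3 distinct), len 5
add 5: window [6, 8, 8, 6, 5, 5] (3 distinct), len 6
add 6: window [6, 8, 8, 6, 5, 5, 6] (3 distinct), len 7
add 6: window [6, 8, 8, 6, 5, 5, 6, 6] (3 distinct), len 8
add 6: window [6, 8, 8, 6, 5, 5, 6, 6, 6] (3 distinct), len 9
add 5: window [6, 8, 8, 6, 5, 5, 6, 6, 6, 5] (3 distinct), len 10
add 6: window [6, 8, 8, 6, 5, 5, 6, 6, 6, 5, 6] (3 distinct), len 11
add 6: window [6, 8, 8, 6, 5, 5, 6, 6, 6, 5, 6, 6] (3 distinct), len 12
add 5: window [6, 8, 8, 6, 5, 5, 6, 6, 6, 5, 6, 6, 5] (3 distinct), len 13
add 7: window [6, 5, 5, 6, 6, 6, 5, 6, 6, 5, 7] (3 distinct), len 11
Longest length with ≤3 distinct: 13.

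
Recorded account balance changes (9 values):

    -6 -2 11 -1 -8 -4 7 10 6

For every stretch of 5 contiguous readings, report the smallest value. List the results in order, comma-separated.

-6 -2 11 -1 -8 → min -8
-2 11 -1 -8 -4 → min -8
11 -1 -8 -4 7 → min -8
-1 -8 -4 7 10 → min -8
-8 -4 7 10 6 → min -8

-8, -8, -8, -8, -8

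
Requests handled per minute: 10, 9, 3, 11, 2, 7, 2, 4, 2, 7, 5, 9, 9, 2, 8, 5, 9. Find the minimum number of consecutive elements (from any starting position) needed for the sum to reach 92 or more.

add 10: running sum 10 < 92
add 9: running sum 19 < 92
add 3: running sum 22 < 92
add 11: running sum 33 < 92
add 2: running sum 35 < 92
add 7: running sum 42 < 92
add 2: running sum 44 < 92
add 4: running sum 48 < 92
add 2: running sum 50 < 92
add 7: running sum 57 < 92
add 5: running sum 62 < 92
add 9: running sum 71 < 92
add 9: running sum 80 < 92
add 2: running sum 82 < 92
add 8: running sum 90 < 92
add 5: shortest ending here [10, 9, 3, 11, 2, 7, 2, 4, 2, 7, 5, 9, 9, 2, 8, 5] sum 95, len 16
add 9: shortest ending here [9, 3, 11, 2, 7, 2, 4, 2, 7, 5, 9, 9, 2, 8, 5, 9] sum 94, len 16
Shortest qualifying length: 16.

16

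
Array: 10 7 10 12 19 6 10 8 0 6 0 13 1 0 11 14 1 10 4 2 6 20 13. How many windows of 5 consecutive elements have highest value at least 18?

(10, 7, 10, 12, 19) → max 19  ≥ 18 ✓
(7, 10, 12, 19, 6) → max 19  ≥ 18 ✓
(10, 12, 19, 6, 10) → max 19  ≥ 18 ✓
(12, 19, 6, 10, 8) → max 19  ≥ 18 ✓
(19, 6, 10, 8, 0) → max 19  ≥ 18 ✓
(6, 10, 8, 0, 6) → max 10
(10, 8, 0, 6, 0) → max 10
(8, 0, 6, 0, 13) → max 13
(0, 6, 0, 13, 1) → max 13
(6, 0, 13, 1, 0) → max 13
(0, 13, 1, 0, 11) → max 13
(13, 1, 0, 11, 14) → max 14
(1, 0, 11, 14, 1) → max 14
(0, 11, 14, 1, 10) → max 14
(11, 14, 1, 10, 4) → max 14
(14, 1, 10, 4, 2) → max 14
(1, 10, 4, 2, 6) → max 10
(10, 4, 2, 6, 20) → max 20  ≥ 18 ✓
(4, 2, 6, 20, 13) → max 20  ≥ 18 ✓
7 windows satisfy the condition.

7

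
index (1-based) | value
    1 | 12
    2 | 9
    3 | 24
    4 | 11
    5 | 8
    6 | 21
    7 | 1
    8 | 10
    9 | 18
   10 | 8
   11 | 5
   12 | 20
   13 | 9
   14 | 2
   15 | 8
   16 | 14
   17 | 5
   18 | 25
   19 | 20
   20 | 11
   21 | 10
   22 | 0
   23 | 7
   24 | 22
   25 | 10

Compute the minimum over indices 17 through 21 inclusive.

5

Elements at indices 17..21: 5, 25, 20, 11, 10
min(5, 25, 20, 11, 10) = 5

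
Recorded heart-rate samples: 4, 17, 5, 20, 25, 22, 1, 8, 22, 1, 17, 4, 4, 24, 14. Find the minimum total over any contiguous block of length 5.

4 17 5 20 25 → sum 71
17 5 20 25 22 → sum 89
5 20 25 22 1 → sum 73
20 25 22 1 8 → sum 76
25 22 1 8 22 → sum 78
22 1 8 22 1 → sum 54
1 8 22 1 17 → sum 49
8 22 1 17 4 → sum 52
22 1 17 4 4 → sum 48
1 17 4 4 24 → sum 50
17 4 4 24 14 → sum 63
Minimum of these is 48.

48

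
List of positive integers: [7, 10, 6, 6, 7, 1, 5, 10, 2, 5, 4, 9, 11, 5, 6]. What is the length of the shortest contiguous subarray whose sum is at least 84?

add 7: running sum 7 < 84
add 10: running sum 17 < 84
add 6: running sum 23 < 84
add 6: running sum 29 < 84
add 7: running sum 36 < 84
add 1: running sum 37 < 84
add 5: running sum 42 < 84
add 10: running sum 52 < 84
add 2: running sum 54 < 84
add 5: running sum 59 < 84
add 4: running sum 63 < 84
add 9: running sum 72 < 84
add 11: running sum 83 < 84
add 5: shortest ending here [7, 10, 6, 6, 7, 1, 5, 10, 2, 5, 4, 9, 11, 5] sum 88, len 14
add 6: shortest ending here [10, 6, 6, 7, 1, 5, 10, 2, 5, 4, 9, 11, 5, 6] sum 87, len 14
Shortest qualifying length: 14.

14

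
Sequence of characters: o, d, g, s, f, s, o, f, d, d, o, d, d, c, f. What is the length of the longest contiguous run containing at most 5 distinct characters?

Extend right; when distinct count exceeds 5, shrink from the left:
[o] 1 distinct, len 1
[o, d] 2 distinct, len 2
[o, d, g] 3 distinct, len 3
[o, d, g, s] 4 distinct, len 4
[o, d, g, s, f] 5 distinct, len 5
[o, d, g, s, f, s] 5 distinct, len 6
[o, d, g, s, f, s, o] 5 distinct, len 7
[o, d, g, s, f, s, o, f] 5 distinct, len 8
[o, d, g, s, f, s, o, f, d] 5 distinct, len 9
[o, d, g, s, f, s, o, f, d, d] 5 distinct, len 10
[o, d, g, s, f, s, o, f, d, d, o] 5 distinct, len 11
[o, d, g, s, f, s, o, f, d, d, o, d] 5 distinct, len 12
[o, d, g, s, f, s, o, f, d, d, o, d, d] 5 distinct, len 13
[s, f, s, o, f, d, d, o, d, d, c] 5 distinct, len 11
[s, f, s, o, f, d, d, o, d, d, c, f] 5 distinct, len 12
Longest length with ≤5 distinct: 13.

13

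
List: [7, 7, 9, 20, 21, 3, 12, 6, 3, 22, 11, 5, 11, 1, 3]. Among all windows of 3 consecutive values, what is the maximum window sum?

50

Each size-3 window and its sum:
7 7 9 → sum 23
7 9 20 → sum 36
9 20 21 → sum 50
20 21 3 → sum 44
21 3 12 → sum 36
3 12 6 → sum 21
12 6 3 → sum 21
6 3 22 → sum 31
3 22 11 → sum 36
22 11 5 → sum 38
11 5 11 → sum 27
5 11 1 → sum 17
11 1 3 → sum 15
Maximum of these is 50.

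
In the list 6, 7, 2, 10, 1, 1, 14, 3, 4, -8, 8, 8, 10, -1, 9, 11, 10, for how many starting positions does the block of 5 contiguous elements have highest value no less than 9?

12

6 7 2 10 1 → max 10  ≥ 9 ✓
7 2 10 1 1 → max 10  ≥ 9 ✓
2 10 1 1 14 → max 14  ≥ 9 ✓
10 1 1 14 3 → max 14  ≥ 9 ✓
1 1 14 3 4 → max 14  ≥ 9 ✓
1 14 3 4 -8 → max 14  ≥ 9 ✓
14 3 4 -8 8 → max 14  ≥ 9 ✓
3 4 -8 8 8 → max 8
4 -8 8 8 10 → max 10  ≥ 9 ✓
-8 8 8 10 -1 → max 10  ≥ 9 ✓
8 8 10 -1 9 → max 10  ≥ 9 ✓
8 10 -1 9 11 → max 11  ≥ 9 ✓
10 -1 9 11 10 → max 11  ≥ 9 ✓
12 windows satisfy the condition.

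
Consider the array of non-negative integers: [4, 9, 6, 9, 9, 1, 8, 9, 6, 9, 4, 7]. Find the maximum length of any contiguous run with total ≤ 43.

6

add 4: [4] sum 4, len 1
add 9: [4, 9] sum 13, len 2
add 6: [4, 9, 6] sum 19, len 3
add 9: [4, 9, 6, 9] sum 28, len 4
add 9: [4, 9, 6, 9, 9] sum 37, len 5
add 1: [4, 9, 6, 9, 9, 1] sum 38, len 6
add 8: [9, 6, 9, 9, 1, 8] sum 42, len 6
add 9: [6, 9, 9, 1, 8, 9] sum 42, len 6
add 6: [9, 9, 1, 8, 9, 6] sum 42, len 6
add 9: [9, 1, 8, 9, 6, 9] sum 42, len 6
add 4: [1, 8, 9, 6, 9, 4] sum 37, len 6
add 7: [8, 9, 6, 9, 4, 7] sum 43, len 6
Longest length seen: 6.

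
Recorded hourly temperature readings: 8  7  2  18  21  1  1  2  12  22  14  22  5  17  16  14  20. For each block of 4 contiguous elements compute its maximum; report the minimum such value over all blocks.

12

8 7 2 18 → max 18
7 2 18 21 → max 21
2 18 21 1 → max 21
18 21 1 1 → max 21
21 1 1 2 → max 21
1 1 2 12 → max 12
1 2 12 22 → max 22
2 12 22 14 → max 22
12 22 14 22 → max 22
22 14 22 5 → max 22
14 22 5 17 → max 22
22 5 17 16 → max 22
5 17 16 14 → max 17
17 16 14 20 → max 20
Minimum of these is 12.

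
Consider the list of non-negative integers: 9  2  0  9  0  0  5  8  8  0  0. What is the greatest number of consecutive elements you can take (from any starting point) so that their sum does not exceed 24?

Extend to the right; shrink from the left whenever the sum exceeds 24:
→ 9: sum 9, len 1
→ 2: sum 11, len 2
→ 0: sum 11, len 3
→ 9: sum 20, len 4
→ 0: sum 20, len 5
→ 0: sum 20, len 6
→ 5 (dropped 9): sum 16, len 6
→ 8: sum 24, len 7
→ 8 (dropped 2, 0, 9): sum 21, len 5
→ 0: sum 21, len 6
→ 0: sum 21, len 7
Longest length seen: 7.

7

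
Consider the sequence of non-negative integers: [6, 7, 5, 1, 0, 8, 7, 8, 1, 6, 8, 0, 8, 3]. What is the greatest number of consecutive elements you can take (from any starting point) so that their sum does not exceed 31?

7

Extend to the right; shrink from the left whenever the sum exceeds 31:
→ 6: sum 6, len 1
→ 7: sum 13, len 2
→ 5: sum 18, len 3
→ 1: sum 19, len 4
→ 0: sum 19, len 5
→ 8: sum 27, len 6
→ 7 (dropped 6): sum 28, len 6
→ 8 (dropped 7): sum 29, len 6
→ 1: sum 30, len 7
→ 6 (dropped 5): sum 31, len 7
→ 8 (dropped 1, 0, 8): sum 30, len 5
→ 0: sum 30, len 6
→ 8 (dropped 7): sum 31, len 6
→ 3 (dropped 8): sum 26, len 6
Longest length seen: 7.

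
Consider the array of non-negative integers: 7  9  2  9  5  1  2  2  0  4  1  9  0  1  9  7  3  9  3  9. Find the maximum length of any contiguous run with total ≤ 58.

15

→ 7: sum 7, len 1
→ 9: sum 16, len 2
→ 2: sum 18, len 3
→ 9: sum 27, len 4
→ 5: sum 32, len 5
→ 1: sum 33, len 6
→ 2: sum 35, len 7
→ 2: sum 37, len 8
→ 0: sum 37, len 9
→ 4: sum 41, len 10
→ 1: sum 42, len 11
→ 9: sum 51, len 12
→ 0: sum 51, len 13
→ 1: sum 52, len 14
→ 9 (dropped 7): sum 54, len 14
→ 7 (dropped 9): sum 52, len 14
→ 3: sum 55, len 15
→ 9 (dropped 2, 9): sum 53, len 14
→ 3: sum 56, len 15
→ 9 (dropped 5, 1, 2): sum 57, len 13
Longest length seen: 15.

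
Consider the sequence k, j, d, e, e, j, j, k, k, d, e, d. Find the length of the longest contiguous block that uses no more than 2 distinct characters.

4

add k: window [k] (1 distinct), len 1
add j: window [k, j] (2 distinct), len 2
add d: window [j, d] (2 distinct), len 2
add e: window [d, e] (2 distinct), len 2
add e: window [d, e, e] (2 distinct), len 3
add j: window [e, e, j] (2 distinct), len 3
add j: window [e, e, j, j] (2 distinct), len 4
add k: window [j, j, k] (2 distinct), len 3
add k: window [j, j, k, k] (2 distinct), len 4
add d: window [k, k, d] (2 distinct), len 3
add e: window [d, e] (2 distinct), len 2
add d: window [d, e, d] (2 distinct), len 3
Longest length with ≤2 distinct: 4.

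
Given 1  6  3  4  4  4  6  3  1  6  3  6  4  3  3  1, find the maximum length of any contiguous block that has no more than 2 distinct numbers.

4

add 1: window [1] (1 distinct), len 1
add 6: window [1, 6] (2 distinct), len 2
add 3: window [6, 3] (2 distinct), len 2
add 4: window [3, 4] (2 distinct), len 2
add 4: window [3, 4, 4] (2 distinct), len 3
add 4: window [3, 4, 4, 4] (2 distinct), len 4
add 6: window [4, 4, 4, 6] (2 distinct), len 4
add 3: window [6, 3] (2 distinct), len 2
add 1: window [3, 1] (2 distinct), len 2
add 6: window [1, 6] (2 distinct), len 2
add 3: window [6, 3] (2 distinct), len 2
add 6: window [6, 3, 6] (2 distinct), len 3
add 4: window [6, 4] (2 distinct), len 2
add 3: window [4, 3] (2 distinct), len 2
add 3: window [4, 3, 3] (2 distinct), len 3
add 1: window [3, 3, 1] (2 distinct), len 3
Longest length with ≤2 distinct: 4.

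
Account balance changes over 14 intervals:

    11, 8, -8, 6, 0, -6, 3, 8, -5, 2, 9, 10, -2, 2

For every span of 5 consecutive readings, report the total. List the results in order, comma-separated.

17, 0, -5, 11, 0, 2, 17, 24, 14, 21

11 8 -8 6 0 → sum 17
8 -8 6 0 -6 → sum 0
-8 6 0 -6 3 → sum -5
6 0 -6 3 8 → sum 11
0 -6 3 8 -5 → sum 0
-6 3 8 -5 2 → sum 2
3 8 -5 2 9 → sum 17
8 -5 2 9 10 → sum 24
-5 2 9 10 -2 → sum 14
2 9 10 -2 2 → sum 21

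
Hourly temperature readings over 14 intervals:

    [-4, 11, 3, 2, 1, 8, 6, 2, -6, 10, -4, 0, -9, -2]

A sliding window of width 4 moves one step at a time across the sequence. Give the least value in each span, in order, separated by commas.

-4, 1, 1, 1, 1, -6, -6, -6, -6, -9, -9

Sliding a size-4 window across the 14 values:
[-4, 11, 3, 2] → min -4
[11, 3, 2, 1] → min 1
[3, 2, 1, 8] → min 1
[2, 1, 8, 6] → min 1
[1, 8, 6, 2] → min 1
[8, 6, 2, -6] → min -6
[6, 2, -6, 10] → min -6
[2, -6, 10, -4] → min -6
[-6, 10, -4, 0] → min -6
[10, -4, 0, -9] → min -9
[-4, 0, -9, -2] → min -9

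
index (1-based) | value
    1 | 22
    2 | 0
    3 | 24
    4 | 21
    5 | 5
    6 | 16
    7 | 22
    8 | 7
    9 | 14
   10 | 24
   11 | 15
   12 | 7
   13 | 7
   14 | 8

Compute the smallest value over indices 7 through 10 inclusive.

Elements at indices 7..10: 22, 7, 14, 24
min(22, 7, 14, 24) = 7

7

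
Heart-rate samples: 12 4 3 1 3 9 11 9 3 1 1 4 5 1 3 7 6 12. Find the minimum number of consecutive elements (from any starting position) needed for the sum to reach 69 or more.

Extend right; whenever the sum reaches 69, record the length and shrink from the left:
add 12: running sum 12 < 69
add 4: running sum 16 < 69
add 3: running sum 19 < 69
add 1: running sum 20 < 69
add 3: running sum 23 < 69
add 9: running sum 32 < 69
add 11: running sum 43 < 69
add 9: running sum 52 < 69
add 3: running sum 55 < 69
add 1: running sum 56 < 69
add 1: running sum 57 < 69
add 4: running sum 61 < 69
add 5: running sum 66 < 69
add 1: running sum 67 < 69
end 14: [12, 4, 3, 1, 3, 9, 11, 9, 3, 1, 1, 4, 5, 1, 3] sum 70, len 15
end 15: [12, 4, 3, 1, 3, 9, 11, 9, 3, 1, 1, 4, 5, 1, 3, 7] sum 77, len 16
end 16: [4, 3, 1, 3, 9, 11, 9, 3, 1, 1, 4, 5, 1, 3, 7, 6] sum 71, len 16
end 17: [9, 11, 9, 3, 1, 1, 4, 5, 1, 3, 7, 6, 12] sum 72, len 13
Shortest qualifying length: 13.

13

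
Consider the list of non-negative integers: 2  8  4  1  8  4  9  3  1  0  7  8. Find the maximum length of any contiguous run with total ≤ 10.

3

[2] sum 2 len 1
[2, 8] sum 10 len 2
[4] sum 4 len 1
[4, 1] sum 5 len 2
[1, 8] sum 9 len 2
[4] sum 4 len 1
[9] sum 9 len 1
[3] sum 3 len 1
[3, 1] sum 4 len 2
[3, 1, 0] sum 4 len 3
[1, 0, 7] sum 8 len 3
[8] sum 8 len 1
Longest length seen: 3.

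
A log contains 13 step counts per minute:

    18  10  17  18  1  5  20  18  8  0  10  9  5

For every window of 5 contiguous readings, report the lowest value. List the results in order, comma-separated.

1, 1, 1, 1, 1, 0, 0, 0, 0

Sliding a size-5 window across the 13 values:
(18, 10, 17, 18, 1) → min 1
(10, 17, 18, 1, 5) → min 1
(17, 18, 1, 5, 20) → min 1
(18, 1, 5, 20, 18) → min 1
(1, 5, 20, 18, 8) → min 1
(5, 20, 18, 8, 0) → min 0
(20, 18, 8, 0, 10) → min 0
(18, 8, 0, 10, 9) → min 0
(8, 0, 10, 9, 5) → min 0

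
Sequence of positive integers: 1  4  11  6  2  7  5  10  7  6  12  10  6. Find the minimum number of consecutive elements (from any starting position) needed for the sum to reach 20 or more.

2

Extend right; whenever the sum reaches 20, record the length and shrink from the left:
add 1: running sum 1 < 20
add 4: running sum 5 < 20
add 11: running sum 16 < 20
add 6: shortest ending here [4, 11, 6] sum 21, len 3
add 2: shortest ending here [4, 11, 6, 2] sum 23, len 4
add 7: shortest ending here [11, 6, 2, 7] sum 26, len 4
add 5: shortest ending here [6, 2, 7, 5] sum 20, len 4
add 10: shortest ending here [7, 5, 10] sum 22, len 3
add 7: shortest ending here [5, 10, 7] sum 22, len 3
add 6: shortest ending here [10, 7, 6] sum 23, len 3
add 12: shortest ending here [7, 6, 12] sum 25, len 3
add 10: shortest ending here [12, 10] sum 22, len 2
add 6: shortest ending here [12, 10, 6] sum 28, len 3
Shortest qualifying length: 2.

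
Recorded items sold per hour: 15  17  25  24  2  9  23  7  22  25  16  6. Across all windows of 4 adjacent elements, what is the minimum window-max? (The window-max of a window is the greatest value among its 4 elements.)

23

Each size-4 window and its max:
[15, 17, 25, 24] → max 25
[17, 25, 24, 2] → max 25
[25, 24, 2, 9] → max 25
[24, 2, 9, 23] → max 24
[2, 9, 23, 7] → max 23
[9, 23, 7, 22] → max 23
[23, 7, 22, 25] → max 25
[7, 22, 25, 16] → max 25
[22, 25, 16, 6] → max 25
Minimum of these is 23.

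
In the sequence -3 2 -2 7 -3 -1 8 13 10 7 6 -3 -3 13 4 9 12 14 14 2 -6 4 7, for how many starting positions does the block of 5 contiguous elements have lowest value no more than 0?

15

[-3, 2, -2, 7, -3] → min -3  ≤ 0 ✓
[2, -2, 7, -3, -1] → min -3  ≤ 0 ✓
[-2, 7, -3, -1, 8] → min -3  ≤ 0 ✓
[7, -3, -1, 8, 13] → min -3  ≤ 0 ✓
[-3, -1, 8, 13, 10] → min -3  ≤ 0 ✓
[-1, 8, 13, 10, 7] → min -1  ≤ 0 ✓
[8, 13, 10, 7, 6] → min 6
[13, 10, 7, 6, -3] → min -3  ≤ 0 ✓
[10, 7, 6, -3, -3] → min -3  ≤ 0 ✓
[7, 6, -3, -3, 13] → min -3  ≤ 0 ✓
[6, -3, -3, 13, 4] → min -3  ≤ 0 ✓
[-3, -3, 13, 4, 9] → min -3  ≤ 0 ✓
[-3, 13, 4, 9, 12] → min -3  ≤ 0 ✓
[13, 4, 9, 12, 14] → min 4
[4, 9, 12, 14, 14] → min 4
[9, 12, 14, 14, 2] → min 2
[12, 14, 14, 2, -6] → min -6  ≤ 0 ✓
[14, 14, 2, -6, 4] → min -6  ≤ 0 ✓
[14, 2, -6, 4, 7] → min -6  ≤ 0 ✓
15 windows satisfy the condition.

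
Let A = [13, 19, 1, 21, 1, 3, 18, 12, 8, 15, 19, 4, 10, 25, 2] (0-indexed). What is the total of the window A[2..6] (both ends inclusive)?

Elements at indices 2..6: 1, 21, 1, 3, 18
sum(1, 21, 1, 3, 18) = 44

44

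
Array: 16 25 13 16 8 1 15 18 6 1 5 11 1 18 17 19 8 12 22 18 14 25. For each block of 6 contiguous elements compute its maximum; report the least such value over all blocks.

16 25 13 16 8 1 → max 25
25 13 16 8 1 15 → max 25
13 16 8 1 15 18 → max 18
16 8 1 15 18 6 → max 18
8 1 15 18 6 1 → max 18
1 15 18 6 1 5 → max 18
15 18 6 1 5 11 → max 18
18 6 1 5 11 1 → max 18
6 1 5 11 1 18 → max 18
1 5 11 1 18 17 → max 18
5 11 1 18 17 19 → max 19
11 1 18 17 19 8 → max 19
1 18 17 19 8 12 → max 19
18 17 19 8 12 22 → max 22
17 19 8 12 22 18 → max 22
19 8 12 22 18 14 → max 22
8 12 22 18 14 25 → max 25
Least of these is 18.

18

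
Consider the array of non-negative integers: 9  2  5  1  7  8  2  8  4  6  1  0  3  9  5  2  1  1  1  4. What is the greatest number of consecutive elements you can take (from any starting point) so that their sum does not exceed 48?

Extend to the right; shrink from the left whenever the sum exceeds 48:
[9] sum 9 len 1
[9, 2] sum 11 len 2
[9, 2, 5] sum 16 len 3
[9, 2, 5, 1] sum 17 len 4
[9, 2, 5, 1, 7] sum 24 len 5
[9, 2, 5, 1, 7, 8] sum 32 len 6
[9, 2, 5, 1, 7, 8, 2] sum 34 len 7
[9, 2, 5, 1, 7, 8, 2, 8] sum 42 len 8
[9, 2, 5, 1, 7, 8, 2, 8, 4] sum 46 len 9
[2, 5, 1, 7, 8, 2, 8, 4, 6] sum 43 len 9
[2, 5, 1, 7, 8, 2, 8, 4, 6, 1] sum 44 len 10
[2, 5, 1, 7, 8, 2, 8, 4, 6, 1, 0] sum 44 len 11
[2, 5, 1, 7, 8, 2, 8, 4, 6, 1, 0, 3] sum 47 len 12
[7, 8, 2, 8, 4, 6, 1, 0, 3, 9] sum 48 len 10
[8, 2, 8, 4, 6, 1, 0, 3, 9, 5] sum 46 len 10
[8, 2, 8, 4, 6, 1, 0, 3, 9, 5, 2] sum 48 len 11
[2, 8, 4, 6, 1, 0, 3, 9, 5, 2, 1] sum 41 len 11
[2, 8, 4, 6, 1, 0, 3, 9, 5, 2, 1, 1] sum 42 len 12
[2, 8, 4, 6, 1, 0, 3, 9, 5, 2, 1, 1, 1] sum 43 len 13
[2, 8, 4, 6, 1, 0, 3, 9, 5, 2, 1, 1, 1, 4] sum 47 len 14
Longest length seen: 14.

14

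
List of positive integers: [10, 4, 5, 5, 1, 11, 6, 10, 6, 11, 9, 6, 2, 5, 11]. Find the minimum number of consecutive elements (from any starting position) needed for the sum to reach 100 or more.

15

Extend right; whenever the sum reaches 100, record the length and shrink from the left:
add 10: running sum 10 < 100
add 4: running sum 14 < 100
add 5: running sum 19 < 100
add 5: running sum 24 < 100
add 1: running sum 25 < 100
add 11: running sum 36 < 100
add 6: running sum 42 < 100
add 10: running sum 52 < 100
add 6: running sum 58 < 100
add 11: running sum 69 < 100
add 9: running sum 78 < 100
add 6: running sum 84 < 100
add 2: running sum 86 < 100
add 5: running sum 91 < 100
end 14: [10, 4, 5, 5, 1, 11, 6, 10, 6, 11, 9, 6, 2, 5, 11] sum 102, len 15
Shortest qualifying length: 15.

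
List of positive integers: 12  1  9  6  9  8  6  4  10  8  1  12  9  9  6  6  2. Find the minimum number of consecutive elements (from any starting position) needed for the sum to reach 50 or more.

add 12: running sum 12 < 50
add 1: running sum 13 < 50
add 9: running sum 22 < 50
add 6: running sum 28 < 50
add 9: running sum 37 < 50
add 8: running sum 45 < 50
end 6: [12, 1, 9, 6, 9, 8, 6] sum 51, len 7
end 7: [12, 1, 9, 6, 9, 8, 6, 4] sum 55, len 8
end 8: [9, 6, 9, 8, 6, 4, 10] sum 52, len 7
end 9: [6, 9, 8, 6, 4, 10, 8] sum 51, len 7
end 10: [6, 9, 8, 6, 4, 10, 8, 1] sum 52, len 8
end 11: [9, 8, 6, 4, 10, 8, 1, 12] sum 58, len 8
end 12: [6, 4, 10, 8, 1, 12, 9] sum 50, len 7
end 13: [4, 10, 8, 1, 12, 9, 9] sum 53, len 7
end 14: [10, 8, 1, 12, 9, 9, 6] sum 55, len 7
end 15: [8, 1, 12, 9, 9, 6, 6] sum 51, len 7
end 16: [8, 1, 12, 9, 9, 6, 6, 2] sum 53, len 8
Shortest qualifying length: 7.

7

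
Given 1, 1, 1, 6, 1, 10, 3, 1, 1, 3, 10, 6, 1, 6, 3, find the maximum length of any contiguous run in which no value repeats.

4

add 1: [1] len 1
add 1 (repeat 1, move left end past it): [1] len 1
add 1 (repeat 1, move left end past it): [1] len 1
add 6: [1, 6] len 2
add 1 (repeat 1, move left end past it): [6, 1] len 2
add 10: [6, 1, 10] len 3
add 3: [6, 1, 10, 3] len 4
add 1 (repeat 1, move left end past it): [10, 3, 1] len 3
add 1 (repeat 1, move left end past it): [1] len 1
add 3: [1, 3] len 2
add 10: [1, 3, 10] len 3
add 6: [1, 3, 10, 6] len 4
add 1 (repeat 1, move left end past it): [3, 10, 6, 1] len 4
add 6 (repeat 6, move left end past it): [1, 6] len 2
add 3: [1, 6, 3] len 3
Longest all-distinct length: 4.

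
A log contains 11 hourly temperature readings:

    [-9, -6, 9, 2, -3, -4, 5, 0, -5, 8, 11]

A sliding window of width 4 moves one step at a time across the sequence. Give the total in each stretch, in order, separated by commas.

(-9, -6, 9, 2) → sum -4
(-6, 9, 2, -3) → sum 2
(9, 2, -3, -4) → sum 4
(2, -3, -4, 5) → sum 0
(-3, -4, 5, 0) → sum -2
(-4, 5, 0, -5) → sum -4
(5, 0, -5, 8) → sum 8
(0, -5, 8, 11) → sum 14

-4, 2, 4, 0, -2, -4, 8, 14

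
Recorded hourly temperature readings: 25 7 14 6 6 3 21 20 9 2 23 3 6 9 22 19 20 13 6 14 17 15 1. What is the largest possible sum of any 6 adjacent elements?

94

(25, 7, 14, 6, 6, 3) → sum 61
(7, 14, 6, 6, 3, 21) → sum 57
(14, 6, 6, 3, 21, 20) → sum 70
(6, 6, 3, 21, 20, 9) → sum 65
(6, 3, 21, 20, 9, 2) → sum 61
(3, 21, 20, 9, 2, 23) → sum 78
(21, 20, 9, 2, 23, 3) → sum 78
(20, 9, 2, 23, 3, 6) → sum 63
(9, 2, 23, 3, 6, 9) → sum 52
(2, 23, 3, 6, 9, 22) → sum 65
(23, 3, 6, 9, 22, 19) → sum 82
(3, 6, 9, 22, 19, 20) → sum 79
(6, 9, 22, 19, 20, 13) → sum 89
(9, 22, 19, 20, 13, 6) → sum 89
(22, 19, 20, 13, 6, 14) → sum 94
(19, 20, 13, 6, 14, 17) → sum 89
(20, 13, 6, 14, 17, 15) → sum 85
(13, 6, 14, 17, 15, 1) → sum 66
Largest of these is 94.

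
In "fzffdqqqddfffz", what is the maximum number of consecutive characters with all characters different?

3

add f: [f] len 1
add z: [f, z] len 2
add f (repeat f, move left end past it): [z, f] len 2
add f (repeat f, move left end past it): [f] len 1
add d: [f, d] len 2
add q: [f, d, q] len 3
add q (repeat q, move left end past it): [q] len 1
add q (repeat q, move left end past it): [q] len 1
add d: [q, d] len 2
add d (repeat d, move left end past it): [d] len 1
add f: [d, f] len 2
add f (repeat f, move left end past it): [f] len 1
add f (repeat f, move left end past it): [f] len 1
add z: [f, z] len 2
Longest all-distinct length: 3.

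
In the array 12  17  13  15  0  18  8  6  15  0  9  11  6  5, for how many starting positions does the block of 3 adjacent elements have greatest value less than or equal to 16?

7

(12, 17, 13) → max 17
(17, 13, 15) → max 17
(13, 15, 0) → max 15  ≤ 16 ✓
(15, 0, 18) → max 18
(0, 18, 8) → max 18
(18, 8, 6) → max 18
(8, 6, 15) → max 15  ≤ 16 ✓
(6, 15, 0) → max 15  ≤ 16 ✓
(15, 0, 9) → max 15  ≤ 16 ✓
(0, 9, 11) → max 11  ≤ 16 ✓
(9, 11, 6) → max 11  ≤ 16 ✓
(11, 6, 5) → max 11  ≤ 16 ✓
7 windows satisfy the condition.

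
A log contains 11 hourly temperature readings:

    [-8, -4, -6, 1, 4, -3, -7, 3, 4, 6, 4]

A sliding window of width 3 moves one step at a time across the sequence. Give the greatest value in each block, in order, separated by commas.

[-8, -4, -6] → max -4
[-4, -6, 1] → max 1
[-6, 1, 4] → max 4
[1, 4, -3] → max 4
[4, -3, -7] → max 4
[-3, -7, 3] → max 3
[-7, 3, 4] → max 4
[3, 4, 6] → max 6
[4, 6, 4] → max 6

-4, 1, 4, 4, 4, 3, 4, 6, 6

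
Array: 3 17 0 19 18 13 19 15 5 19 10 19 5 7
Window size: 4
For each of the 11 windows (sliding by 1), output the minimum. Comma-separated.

0, 0, 0, 13, 13, 5, 5, 5, 5, 5, 5

Sliding a size-4 window across the 14 values:
[3, 17, 0, 19] → min 0
[17, 0, 19, 18] → min 0
[0, 19, 18, 13] → min 0
[19, 18, 13, 19] → min 13
[18, 13, 19, 15] → min 13
[13, 19, 15, 5] → min 5
[19, 15, 5, 19] → min 5
[15, 5, 19, 10] → min 5
[5, 19, 10, 19] → min 5
[19, 10, 19, 5] → min 5
[10, 19, 5, 7] → min 5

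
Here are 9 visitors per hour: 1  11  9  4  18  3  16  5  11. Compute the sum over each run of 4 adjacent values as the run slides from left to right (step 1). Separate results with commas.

Sliding a size-4 window across the 9 values:
[1, 11, 9, 4] → sum 25
[11, 9, 4, 18] → sum 42
[9, 4, 18, 3] → sum 34
[4, 18, 3, 16] → sum 41
[18, 3, 16, 5] → sum 42
[3, 16, 5, 11] → sum 35

25, 42, 34, 41, 42, 35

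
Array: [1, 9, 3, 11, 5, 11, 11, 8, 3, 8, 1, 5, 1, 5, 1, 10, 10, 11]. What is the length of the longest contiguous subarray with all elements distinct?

5

[1] len 1
[1, 9] len 2
[1, 9, 3] len 3
[1, 9, 3, 11] len 4
[1, 9, 3, 11, 5] len 5
[5, 11] len 2
[11] len 1
[11, 8] len 2
[11, 8, 3] len 3
[3, 8] len 2
[3, 8, 1] len 3
[3, 8, 1, 5] len 4
[5, 1] len 2
[1, 5] len 2
[5, 1] len 2
[5, 1, 10] len 3
[10] len 1
[10, 11] len 2
Longest all-distinct length: 5.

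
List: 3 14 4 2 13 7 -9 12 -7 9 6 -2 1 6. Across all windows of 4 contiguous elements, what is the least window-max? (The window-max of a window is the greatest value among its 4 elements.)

6

Each size-4 window and its max:
[3, 14, 4, 2] → max 14
[14, 4, 2, 13] → max 14
[4, 2, 13, 7] → max 13
[2, 13, 7, -9] → max 13
[13, 7, -9, 12] → max 13
[7, -9, 12, -7] → max 12
[-9, 12, -7, 9] → max 12
[12, -7, 9, 6] → max 12
[-7, 9, 6, -2] → max 9
[9, 6, -2, 1] → max 9
[6, -2, 1, 6] → max 6
Least of these is 6.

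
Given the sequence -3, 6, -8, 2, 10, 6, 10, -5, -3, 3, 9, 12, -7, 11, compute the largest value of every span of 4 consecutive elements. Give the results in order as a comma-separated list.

Sliding a size-4 window across the 14 values:
[-3, 6, -8, 2] → max 6
[6, -8, 2, 10] → max 10
[-8, 2, 10, 6] → max 10
[2, 10, 6, 10] → max 10
[10, 6, 10, -5] → max 10
[6, 10, -5, -3] → max 10
[10, -5, -3, 3] → max 10
[-5, -3, 3, 9] → max 9
[-3, 3, 9, 12] → max 12
[3, 9, 12, -7] → max 12
[9, 12, -7, 11] → max 12

6, 10, 10, 10, 10, 10, 10, 9, 12, 12, 12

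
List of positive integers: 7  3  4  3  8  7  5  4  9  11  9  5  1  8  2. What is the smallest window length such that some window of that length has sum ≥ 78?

14

Extend right; whenever the sum reaches 78, record the length and shrink from the left:
add 7: running sum 7 < 78
add 3: running sum 10 < 78
add 4: running sum 14 < 78
add 3: running sum 17 < 78
add 8: running sum 25 < 78
add 7: running sum 32 < 78
add 5: running sum 37 < 78
add 4: running sum 41 < 78
add 9: running sum 50 < 78
add 11: running sum 61 < 78
add 9: running sum 70 < 78
add 5: running sum 75 < 78
add 1: running sum 76 < 78
end 13: [7, 3, 4, 3, 8, 7, 5, 4, 9, 11, 9, 5, 1, 8] sum 84, len 14
end 14: [3, 4, 3, 8, 7, 5, 4, 9, 11, 9, 5, 1, 8, 2] sum 79, len 14
Shortest qualifying length: 14.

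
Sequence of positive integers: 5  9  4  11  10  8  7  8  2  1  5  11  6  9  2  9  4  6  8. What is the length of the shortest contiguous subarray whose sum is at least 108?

add 5: running sum 5 < 108
add 9: running sum 14 < 108
add 4: running sum 18 < 108
add 11: running sum 29 < 108
add 10: running sum 39 < 108
add 8: running sum 47 < 108
add 7: running sum 54 < 108
add 8: running sum 62 < 108
add 2: running sum 64 < 108
add 1: running sum 65 < 108
add 5: running sum 70 < 108
add 11: running sum 81 < 108
add 6: running sum 87 < 108
add 9: running sum 96 < 108
add 2: running sum 98 < 108
add 9: running sum 107 < 108
end 16: [5, 9, 4, 11, 10, 8, 7, 8, 2, 1, 5, 11, 6, 9, 2, 9, 4] sum 111, len 17
end 17: [9, 4, 11, 10, 8, 7, 8, 2, 1, 5, 11, 6, 9, 2, 9, 4, 6] sum 112, len 17
end 18: [4, 11, 10, 8, 7, 8, 2, 1, 5, 11, 6, 9, 2, 9, 4, 6, 8] sum 111, len 17
Shortest qualifying length: 17.

17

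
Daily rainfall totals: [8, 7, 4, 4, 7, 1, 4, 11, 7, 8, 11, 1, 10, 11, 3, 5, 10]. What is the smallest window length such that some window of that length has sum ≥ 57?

add 8: running sum 8 < 57
add 7: running sum 15 < 57
add 4: running sum 19 < 57
add 4: running sum 23 < 57
add 7: running sum 30 < 57
add 1: running sum 31 < 57
add 4: running sum 35 < 57
add 11: running sum 46 < 57
add 7: running sum 53 < 57
end 9: [8, 7, 4, 4, 7, 1, 4, 11, 7, 8] sum 61, len 10
end 10: [4, 4, 7, 1, 4, 11, 7, 8, 11] sum 57, len 9
end 11: [4, 4, 7, 1, 4, 11, 7, 8, 11, 1] sum 58, len 10
end 12: [7, 1, 4, 11, 7, 8, 11, 1, 10] sum 60, len 9
end 13: [11, 7, 8, 11, 1, 10, 11] sum 59, len 7
end 14: [11, 7, 8, 11, 1, 10, 11, 3] sum 62, len 8
end 15: [11, 7, 8, 11, 1, 10, 11, 3, 5] sum 67, len 9
end 16: [8, 11, 1, 10, 11, 3, 5, 10] sum 59, len 8
Shortest qualifying length: 7.

7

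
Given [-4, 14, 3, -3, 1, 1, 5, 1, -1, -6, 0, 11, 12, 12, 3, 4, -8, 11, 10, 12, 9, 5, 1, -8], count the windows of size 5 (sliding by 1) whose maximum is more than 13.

-4 14 3 -3 1 → max 14  > 13 ✓
14 3 -3 1 1 → max 14  > 13 ✓
3 -3 1 1 5 → max 5
-3 1 1 5 1 → max 5
1 1 5 1 -1 → max 5
1 5 1 -1 -6 → max 5
5 1 -1 -6 0 → max 5
1 -1 -6 0 11 → max 11
-1 -6 0 11 12 → max 12
-6 0 11 12 12 → max 12
0 11 12 12 3 → max 12
11 12 12 3 4 → max 12
12 12 3 4 -8 → max 12
12 3 4 -8 11 → max 12
3 4 -8 11 10 → max 11
4 -8 11 10 12 → max 12
-8 11 10 12 9 → max 12
11 10 12 9 5 → max 12
10 12 9 5 1 → max 12
12 9 5 1 -8 → max 12
2 windows satisfy the condition.

2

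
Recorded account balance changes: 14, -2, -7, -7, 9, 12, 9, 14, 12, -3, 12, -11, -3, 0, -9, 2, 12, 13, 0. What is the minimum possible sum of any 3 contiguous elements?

Window sums for each of the 17 positions:
14 -2 -7 → sum 5
-2 -7 -7 → sum -16
-7 -7 9 → sum -5
-7 9 12 → sum 14
9 12 9 → sum 30
12 9 14 → sum 35
9 14 12 → sum 35
14 12 -3 → sum 23
12 -3 12 → sum 21
-3 12 -11 → sum -2
12 -11 -3 → sum -2
-11 -3 0 → sum -14
-3 0 -9 → sum -12
0 -9 2 → sum -7
-9 2 12 → sum 5
2 12 13 → sum 27
12 13 0 → sum 25
Minimum of these is -16.

-16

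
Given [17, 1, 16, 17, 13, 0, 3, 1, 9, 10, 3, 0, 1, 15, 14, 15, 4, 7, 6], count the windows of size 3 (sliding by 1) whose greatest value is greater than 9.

(17, 1, 16) → max 17  > 9 ✓
(1, 16, 17) → max 17  > 9 ✓
(16, 17, 13) → max 17  > 9 ✓
(17, 13, 0) → max 17  > 9 ✓
(13, 0, 3) → max 13  > 9 ✓
(0, 3, 1) → max 3
(3, 1, 9) → max 9
(1, 9, 10) → max 10  > 9 ✓
(9, 10, 3) → max 10  > 9 ✓
(10, 3, 0) → max 10  > 9 ✓
(3, 0, 1) → max 3
(0, 1, 15) → max 15  > 9 ✓
(1, 15, 14) → max 15  > 9 ✓
(15, 14, 15) → max 15  > 9 ✓
(14, 15, 4) → max 15  > 9 ✓
(15, 4, 7) → max 15  > 9 ✓
(4, 7, 6) → max 7
13 windows satisfy the condition.

13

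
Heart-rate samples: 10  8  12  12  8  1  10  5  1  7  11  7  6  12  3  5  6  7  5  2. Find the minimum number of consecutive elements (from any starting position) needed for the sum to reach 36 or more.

Extend right; whenever the sum reaches 36, record the length and shrink from the left:
add 10: running sum 10 < 36
add 8: running sum 18 < 36
add 12: running sum 30 < 36
end 3: [10, 8, 12, 12] sum 42, len 4
end 4: [8, 12, 12, 8] sum 40, len 4
end 5: [8, 12, 12, 8, 1] sum 41, len 5
end 6: [12, 12, 8, 1, 10] sum 43, len 5
end 7: [12, 8, 1, 10, 5] sum 36, len 5
end 8: [12, 8, 1, 10, 5, 1] sum 37, len 6
end 9: [12, 8, 1, 10, 5, 1, 7] sum 44, len 7
end 10: [8, 1, 10, 5, 1, 7, 11] sum 43, len 7
end 11: [10, 5, 1, 7, 11, 7] sum 41, len 6
end 12: [5, 1, 7, 11, 7, 6] sum 37, len 6
end 13: [11, 7, 6, 12] sum 36, len 4
end 14: [11, 7, 6, 12, 3] sum 39, len 5
end 15: [11, 7, 6, 12, 3, 5] sum 44, len 6
end 16: [7, 6, 12, 3, 5, 6] sum 39, len 6
end 17: [6, 12, 3, 5, 6, 7] sum 39, len 6
end 18: [12, 3, 5, 6, 7, 5] sum 38, len 6
end 19: [12, 3, 5, 6, 7, 5, 2] sum 40, len 7
Shortest qualifying length: 4.

4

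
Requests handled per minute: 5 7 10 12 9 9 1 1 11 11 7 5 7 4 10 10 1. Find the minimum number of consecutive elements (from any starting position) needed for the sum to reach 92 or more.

13

Extend right; whenever the sum reaches 92, record the length and shrink from the left:
add 5: running sum 5 < 92
add 7: running sum 12 < 92
add 10: running sum 22 < 92
add 12: running sum 34 < 92
add 9: running sum 43 < 92
add 9: running sum 52 < 92
add 1: running sum 53 < 92
add 1: running sum 54 < 92
add 11: running sum 65 < 92
add 11: running sum 76 < 92
add 7: running sum 83 < 92
add 5: running sum 88 < 92
add 7: shortest ending here [5, 7, 10, 12, 9, 9, 1, 1, 11, 11, 7, 5, 7] sum 95, len 13
add 4: shortest ending here [7, 10, 12, 9, 9, 1, 1, 11, 11, 7, 5, 7, 4] sum 94, len 13
add 10: shortest ending here [10, 12, 9, 9, 1, 1, 11, 11, 7, 5, 7, 4, 10] sum 97, len 13
add 10: shortest ending here [12, 9, 9, 1, 1, 11, 11, 7, 5, 7, 4, 10, 10] sum 97, len 13
add 1: shortest ending here [12, 9, 9, 1, 1, 11, 11, 7, 5, 7, 4, 10, 10, 1] sum 98, len 14
Shortest qualifying length: 13.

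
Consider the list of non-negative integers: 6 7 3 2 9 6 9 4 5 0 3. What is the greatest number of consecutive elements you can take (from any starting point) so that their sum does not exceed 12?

→ 6: sum 6, len 1
→ 7 (dropped 6): sum 7, len 1
→ 3: sum 10, len 2
→ 2: sum 12, len 3
→ 9 (dropped 7, 3): sum 11, len 2
→ 6 (dropped 2, 9): sum 6, len 1
→ 9 (dropped 6): sum 9, len 1
→ 4 (dropped 9): sum 4, len 1
→ 5: sum 9, len 2
→ 0: sum 9, len 3
→ 3: sum 12, len 4
Longest length seen: 4.

4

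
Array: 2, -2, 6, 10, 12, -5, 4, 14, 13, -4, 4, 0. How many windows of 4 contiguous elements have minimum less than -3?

(2, -2, 6, 10) → min -2
(-2, 6, 10, 12) → min -2
(6, 10, 12, -5) → min -5  < -3 ✓
(10, 12, -5, 4) → min -5  < -3 ✓
(12, -5, 4, 14) → min -5  < -3 ✓
(-5, 4, 14, 13) → min -5  < -3 ✓
(4, 14, 13, -4) → min -4  < -3 ✓
(14, 13, -4, 4) → min -4  < -3 ✓
(13, -4, 4, 0) → min -4  < -3 ✓
7 windows satisfy the condition.

7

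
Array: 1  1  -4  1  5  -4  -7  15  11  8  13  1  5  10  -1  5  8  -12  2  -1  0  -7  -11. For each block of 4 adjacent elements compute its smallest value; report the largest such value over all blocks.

[1, 1, -4, 1] → min -4
[1, -4, 1, 5] → min -4
[-4, 1, 5, -4] → min -4
[1, 5, -4, -7] → min -7
[5, -4, -7, 15] → min -7
[-4, -7, 15, 11] → min -7
[-7, 15, 11, 8] → min -7
[15, 11, 8, 13] → min 8
[11, 8, 13, 1] → min 1
[8, 13, 1, 5] → min 1
[13, 1, 5, 10] → min 1
[1, 5, 10, -1] → min -1
[5, 10, -1, 5] → min -1
[10, -1, 5, 8] → min -1
[-1, 5, 8, -12] → min -12
[5, 8, -12, 2] → min -12
[8, -12, 2, -1] → min -12
[-12, 2, -1, 0] → min -12
[2, -1, 0, -7] → min -7
[-1, 0, -7, -11] → min -11
Largest of these is 8.

8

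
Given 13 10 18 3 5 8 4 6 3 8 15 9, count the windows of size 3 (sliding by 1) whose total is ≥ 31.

[13, 10, 18] → sum 41  ≥ 31 ✓
[10, 18, 3] → sum 31  ≥ 31 ✓
[18, 3, 5] → sum 26
[3, 5, 8] → sum 16
[5, 8, 4] → sum 17
[8, 4, 6] → sum 18
[4, 6, 3] → sum 13
[6, 3, 8] → sum 17
[3, 8, 15] → sum 26
[8, 15, 9] → sum 32  ≥ 31 ✓
3 windows satisfy the condition.

3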